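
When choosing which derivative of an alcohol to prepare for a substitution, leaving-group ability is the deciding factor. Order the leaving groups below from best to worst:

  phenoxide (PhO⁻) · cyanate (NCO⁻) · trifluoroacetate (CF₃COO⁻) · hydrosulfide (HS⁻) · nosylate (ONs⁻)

nosylate (ONs⁻) > trifluoroacetate (CF₃COO⁻) > cyanate (NCO⁻) > hydrosulfide (HS⁻) > phenoxide (PhO⁻)

Leaving-group ability tracks the stability of the departed species; conjugate-acid pKₐ is the usual yardstick (lower pKₐ → better LG).
nosylate (ONs⁻): pKₐ(p-O₂NC₆H₄SO₃H) ≈ -3.5 — p-nitro group further stabilises the sulfonate
trifluoroacetate (CF₃COO⁻): pKₐ(CF₃COOH) ≈ 0.2 — strongly electron-withdrawing CF₃ stabilises the carboxylate
cyanate (NCO⁻): pKₐ(HOCN) ≈ 3.5
hydrosulfide (HS⁻): pKₐ(H₂S) ≈ 7
phenoxide (PhO⁻): pKₐ(C₆H₅OH (phenol)) ≈ 10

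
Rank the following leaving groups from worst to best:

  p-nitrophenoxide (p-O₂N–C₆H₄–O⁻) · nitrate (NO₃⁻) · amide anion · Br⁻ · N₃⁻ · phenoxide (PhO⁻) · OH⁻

A good leaving group is a weak base: the lower the pKₐ of its conjugate acid, the more readily it departs.
Br⁻: pKₐ(HBr) ≈ -9 — weak base; good leaving group
nitrate (NO₃⁻): pKₐ(HNO₃) ≈ -1.3 — resonance-delocalised over three oxygens
N₃⁻: pKₐ(HN₃) ≈ 4.7 — linear, resonance-stabilised
p-nitrophenoxide (p-O₂N–C₆H₄–O⁻): pKₐ(p-nitrophenol) ≈ 7.2 — nitro group delocalises the charge; the classic chromogenic LG
phenoxide (PhO⁻): pKₐ(C₆H₅OH (phenol)) ≈ 10
OH⁻: pKₐ(H₂O) ≈ 15.7 — strong base; essentially never leaves without prior activation
amide anion: pKₐ(NH₃) ≈ 38 — extremely strong base; never a leaving group
Listed from poorest to best leaving group as asked.

amide anion < OH⁻ < phenoxide (PhO⁻) < p-nitrophenoxide (p-O₂N–C₆H₄–O⁻) < N₃⁻ < nitrate (NO₃⁻) < Br⁻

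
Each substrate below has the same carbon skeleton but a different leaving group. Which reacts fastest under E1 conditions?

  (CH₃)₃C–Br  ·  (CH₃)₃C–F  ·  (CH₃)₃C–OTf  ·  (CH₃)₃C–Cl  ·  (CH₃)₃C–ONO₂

With the same alkyl group throughout, only the leaving group differentiates the rates.
A good leaving group is a weak base: the lower the pKₐ of its conjugate acid, the more readily it departs.
(CH₃)₃C–OTf loses OTf⁻: pKₐ(CF₃SO₃H (triflic acid)) ≈ -14
(CH₃)₃C–Br loses Br⁻: pKₐ(HBr) ≈ -9
(CH₃)₃C–Cl loses Cl⁻: pKₐ(HCl) ≈ -7
(CH₃)₃C–ONO₂ loses NO₃⁻: pKₐ(HNO₃) ≈ -1.3
(CH₃)₃C–F loses F⁻: pKₐ(HF) ≈ 3.2

(CH₃)₃C–OTf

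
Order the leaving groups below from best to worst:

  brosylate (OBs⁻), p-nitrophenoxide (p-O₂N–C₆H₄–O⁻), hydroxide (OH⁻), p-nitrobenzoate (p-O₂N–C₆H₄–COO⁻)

brosylate (OBs⁻) > p-nitrobenzoate (p-O₂N–C₆H₄–COO⁻) > p-nitrophenoxide (p-O₂N–C₆H₄–O⁻) > hydroxide (OH⁻)

A good leaving group is a weak base: the lower the pKₐ of its conjugate acid, the more readily it departs.
brosylate (OBs⁻): pKₐ(p-BrC₆H₄SO₃H) ≈ -2.8 — arenesulfonate with a p-bromo substituent
p-nitrobenzoate (p-O₂N–C₆H₄–COO⁻): pKₐ(p-nitrobenzoic acid) ≈ 3.4
p-nitrophenoxide (p-O₂N–C₆H₄–O⁻): pKₐ(p-nitrophenol) ≈ 7.2 — nitro group delocalises the charge; the classic chromogenic LG
hydroxide (OH⁻): pKₐ(H₂O) ≈ 15.7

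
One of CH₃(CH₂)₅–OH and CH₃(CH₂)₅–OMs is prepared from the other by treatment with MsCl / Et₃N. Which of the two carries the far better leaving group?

CH₃(CH₂)₅–OMs

From CH₃(CH₂)₅–OH the departing group would be OH⁻ (pKₐ(H₂O) ≈ 15.7). Strong base; essentially never leaves without prior activation.
From CH₃(CH₂)₅–OMs the leaving group is OMs⁻ (pKₐ(CH₃SO₃H (MsOH)) ≈ -1.9). Resonance-delocalised alkanesulfonate.
Treatment with MsCl / Et₃N works by converting the hydroxyl into a mesylate, making CH₃(CH₂)₅–OMs enormously more reactive.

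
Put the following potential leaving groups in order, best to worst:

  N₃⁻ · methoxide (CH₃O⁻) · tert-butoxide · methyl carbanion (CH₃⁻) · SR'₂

The more stable X⁻ (or X) is on its own — i.e. the weaker a base it is — the better a leaving group it makes.
SR'₂: pKₐ(R'₂SH⁺) ≈ -7 — neutral; leaves from a sulfonium salt (R–SR'₂⁺)
N₃⁻: pKₐ(HN₃) ≈ 4.7 — linear, resonance-stabilised
methoxide (CH₃O⁻): pKₐ(CH₃OH) ≈ 15.5
tert-butoxide: pKₐ(t-BuOH) ≈ 18 — bulky, strongly basic alkoxide
methyl carbanion (CH₃⁻): pKₐ(CH₄) ≈ 48

SR'₂ > N₃⁻ > methoxide (CH₃O⁻) > tert-butoxide > methyl carbanion (CH₃⁻)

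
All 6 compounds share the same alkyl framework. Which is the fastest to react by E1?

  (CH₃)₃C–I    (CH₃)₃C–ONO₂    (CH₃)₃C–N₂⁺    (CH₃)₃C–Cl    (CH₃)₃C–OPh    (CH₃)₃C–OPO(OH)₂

With the same alkyl group throughout, only the leaving group differentiates the rates.
The more stable X⁻ (or X) is on its own — i.e. the weaker a base it is — the better a leaving group it makes.
(CH₃)₃C–N₂⁺ loses N₂: no meaningful conjugate acid; N₂ departs as an exceptionally stable neutral molecule
(CH₃)₃C–I loses I⁻: pKₐ(HI) ≈ -10
(CH₃)₃C–Cl loses Cl⁻: pKₐ(HCl) ≈ -7
(CH₃)₃C–ONO₂ loses NO₃⁻: pKₐ(HNO₃) ≈ -1.3
(CH₃)₃C–OPO(OH)₂ loses H₂PO₄⁻: pKₐ(H₃PO₄) ≈ 2.1
(CH₃)₃C–OPh loses PhO⁻: pKₐ(C₆H₅OH (phenol)) ≈ 10

(CH₃)₃C–N₂⁺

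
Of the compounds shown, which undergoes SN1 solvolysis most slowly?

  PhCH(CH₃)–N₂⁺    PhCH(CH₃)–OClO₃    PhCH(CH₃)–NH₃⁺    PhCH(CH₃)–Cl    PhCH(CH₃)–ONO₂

Identical carbon frameworks mean the comparison reduces to leaving-group quality.
The more stable X⁻ (or X) is on its own — i.e. the weaker a base it is — the better a leaving group it makes.
PhCH(CH₃)–N₂⁺ loses N₂: no meaningful conjugate acid; N₂ departs as an exceptionally stable neutral molecule
PhCH(CH₃)–OClO₃ loses ClO₄⁻: pKₐ(HClO₄) ≈ -10
PhCH(CH₃)–Cl loses Cl⁻: pKₐ(HCl) ≈ -7
PhCH(CH₃)–ONO₂ loses NO₃⁻: pKₐ(HNO₃) ≈ -1.3
PhCH(CH₃)–NH₃⁺ loses NH₃: pKₐ(NH₄⁺) ≈ 9.2

PhCH(CH₃)–NH₃⁺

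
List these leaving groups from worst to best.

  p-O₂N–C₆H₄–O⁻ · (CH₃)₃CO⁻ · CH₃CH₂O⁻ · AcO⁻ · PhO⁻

(CH₃)₃CO⁻ < CH₃CH₂O⁻ < PhO⁻ < p-O₂N–C₆H₄–O⁻ < AcO⁻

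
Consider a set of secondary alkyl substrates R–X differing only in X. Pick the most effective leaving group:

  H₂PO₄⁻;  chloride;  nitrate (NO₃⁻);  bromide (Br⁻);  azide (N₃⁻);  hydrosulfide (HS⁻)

bromide (Br⁻): pKₐ(HBr) ≈ -9
chloride: pKₐ(HCl) ≈ -7
nitrate (NO₃⁻): pKₐ(HNO₃) ≈ -1.3
H₂PO₄⁻: pKₐ(H₃PO₄) ≈ 2.1
azide (N₃⁻): pKₐ(HN₃) ≈ 4.7
hydrosulfide (HS⁻): pKₐ(H₂S) ≈ 7

bromide (Br⁻)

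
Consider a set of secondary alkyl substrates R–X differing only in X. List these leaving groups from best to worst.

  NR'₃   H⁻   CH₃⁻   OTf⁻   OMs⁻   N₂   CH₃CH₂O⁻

Leaving-group ability tracks the stability of the departed species; conjugate-acid pKₐ is the usual yardstick (lower pKₐ → better LG).
N₂: no meaningful conjugate acid; N₂ departs as an exceptionally stable neutral molecule
OTf⁻: pKₐ(CF₃SO₃H (triflic acid)) ≈ -14 — charge spread over three oxygens and a CF₃ group; the premier leaving group in synthesis
OMs⁻: pKₐ(CH₃SO₃H (MsOH)) ≈ -1.9 — resonance-delocalised alkanesulfonate
NR'₃: pKₐ(R'₃NH⁺) ≈ 10.7
CH₃CH₂O⁻: pKₐ(CH₃CH₂OH) ≈ 16 — strong base; alkoxides do not leave unassisted
H⁻: pKₐ(H₂) ≈ 36
CH₃⁻: pKₐ(CH₄) ≈ 48

N₂ > OTf⁻ > OMs⁻ > NR'₃ > CH₃CH₂O⁻ > H⁻ > CH₃⁻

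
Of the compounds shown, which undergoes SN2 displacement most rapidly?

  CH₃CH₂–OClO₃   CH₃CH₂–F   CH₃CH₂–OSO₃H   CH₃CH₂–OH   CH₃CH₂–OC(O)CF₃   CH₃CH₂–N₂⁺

The skeletons are identical, so relative rate is governed entirely by leaving-group ability.
The more stable X⁻ (or X) is on its own — i.e. the weaker a base it is — the better a leaving group it makes.
CH₃CH₂–N₂⁺ loses N₂: no meaningful conjugate acid; N₂ departs as an exceptionally stable neutral molecule
CH₃CH₂–OClO₃ loses ClO₄⁻: pKₐ(HClO₄) ≈ -10
CH₃CH₂–OSO₃H loses HSO₄⁻: pKₐ(H₂SO₄) ≈ -3
CH₃CH₂–OC(O)CF₃ loses CF₃COO⁻: pKₐ(CF₃COOH) ≈ 0.2
CH₃CH₂–F loses F⁻: pKₐ(HF) ≈ 3.2
CH₃CH₂–OH loses OH⁻: pKₐ(H₂O) ≈ 15.7

CH₃CH₂–N₂⁺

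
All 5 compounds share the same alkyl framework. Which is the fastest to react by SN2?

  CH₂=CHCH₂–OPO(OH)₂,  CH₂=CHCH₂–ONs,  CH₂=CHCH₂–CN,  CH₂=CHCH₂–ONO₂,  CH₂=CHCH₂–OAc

Identical carbon frameworks mean the comparison reduces to leaving-group quality.
Leaving-group ability tracks the stability of the departed species; conjugate-acid pKₐ is the usual yardstick (lower pKₐ → better LG).
CH₂=CHCH₂–ONs loses ONs⁻: pKₐ(p-O₂NC₆H₄SO₃H) ≈ -3.5
CH₂=CHCH₂–ONO₂ loses NO₃⁻: pKₐ(HNO₃) ≈ -1.3
CH₂=CHCH₂–OPO(OH)₂ loses H₂PO₄⁻: pKₐ(H₃PO₄) ≈ 2.1
CH₂=CHCH₂–OAc loses AcO⁻: pKₐ(CH₃COOH) ≈ 4.8
CH₂=CHCH₂–CN loses CN⁻: pKₐ(HCN) ≈ 9.2

CH₂=CHCH₂–ONs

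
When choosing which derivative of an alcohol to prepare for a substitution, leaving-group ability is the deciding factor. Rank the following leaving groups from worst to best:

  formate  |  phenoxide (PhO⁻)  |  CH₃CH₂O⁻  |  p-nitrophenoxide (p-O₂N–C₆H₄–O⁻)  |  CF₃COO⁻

CH₃CH₂O⁻ < phenoxide (PhO⁻) < p-nitrophenoxide (p-O₂N–C₆H₄–O⁻) < formate < CF₃COO⁻

Rank by basicity of the departing species: weakest base leaves most easily.
CF₃COO⁻: pKₐ(CF₃COOH) ≈ 0.2
formate: pKₐ(HCOOH) ≈ 3.8
p-nitrophenoxide (p-O₂N–C₆H₄–O⁻): pKₐ(p-nitrophenol) ≈ 7.2
phenoxide (PhO⁻): pKₐ(C₆H₅OH (phenol)) ≈ 10
CH₃CH₂O⁻: pKₐ(CH₃CH₂OH) ≈ 16
Reversing gives the worst-to-best order requested.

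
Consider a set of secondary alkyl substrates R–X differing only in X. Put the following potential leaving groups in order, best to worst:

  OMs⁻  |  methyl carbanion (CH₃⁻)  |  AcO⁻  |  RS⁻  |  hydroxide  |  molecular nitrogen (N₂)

molecular nitrogen (N₂) > OMs⁻ > AcO⁻ > RS⁻ > hydroxide > methyl carbanion (CH₃⁻)

The more stable X⁻ (or X) is on its own — i.e. the weaker a base it is — the better a leaving group it makes.
molecular nitrogen (N₂): no meaningful conjugate acid; N₂ departs as an exceptionally stable neutral molecule
OMs⁻: pKₐ(CH₃SO₃H (MsOH)) ≈ -1.9
AcO⁻: pKₐ(CH₃COOH) ≈ 4.8
RS⁻: pKₐ(RSH (a thiol)) ≈ 10.5
hydroxide: pKₐ(H₂O) ≈ 15.7
methyl carbanion (CH₃⁻): pKₐ(CH₄) ≈ 48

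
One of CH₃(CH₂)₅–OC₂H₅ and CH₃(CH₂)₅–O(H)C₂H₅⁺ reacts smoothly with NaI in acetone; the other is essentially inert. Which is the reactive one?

CH₃(CH₂)₅–O(H)C₂H₅⁺

From CH₃(CH₂)₅–OC₂H₅ the departing group would be CH₃CH₂O⁻ (pKₐ(CH₃CH₂OH) ≈ 16). Strong base; alkoxides do not leave unassisted.
From CH₃(CH₂)₅–O(H)C₂H₅⁺ the leaving group is R'OH (pKₐ(R'OH₂⁺) ≈ -2.4). Neutral; leaves from a protonated ether (an oxonium ion, R–O(H)R'⁺).
(In practice CH₃(CH₂)₅–O(H)C₂H₅⁺ is made from CH₃(CH₂)₅–OC₂H₅ by protonation with concentrated HBr, allowing neutral ethanol, rather than ethoxide, to depart.)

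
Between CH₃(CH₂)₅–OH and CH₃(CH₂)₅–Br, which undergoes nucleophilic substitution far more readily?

From CH₃(CH₂)₅–OH the departing group would be OH⁻ (pKₐ(H₂O) ≈ 15.7). Strong base; essentially never leaves without prior activation.
From CH₃(CH₂)₅–Br the leaving group is Br⁻ (pKₐ(HBr) ≈ -9). Weak base; good leaving group.
(In practice CH₃(CH₂)₅–Br is made from CH₃(CH₂)₅–OH by treatment with PBr₃, replacing the hydroxyl with bromide.)

CH₃(CH₂)₅–Br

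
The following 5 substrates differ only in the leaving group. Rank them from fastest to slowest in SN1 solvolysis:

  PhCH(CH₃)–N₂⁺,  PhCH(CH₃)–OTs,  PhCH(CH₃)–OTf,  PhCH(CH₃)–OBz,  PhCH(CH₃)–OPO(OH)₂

The skeletons are identical, so relative rate is governed entirely by leaving-group ability.
Rank by basicity of the departing species: weakest base leaves most easily.
PhCH(CH₃)–N₂⁺ loses N₂: no meaningful conjugate acid; N₂ departs as an exceptionally stable neutral molecule
PhCH(CH₃)–OTf loses OTf⁻: pKₐ(CF₃SO₃H (triflic acid)) ≈ -14
PhCH(CH₃)–OTs loses OTs⁻: pKₐ(p-CH₃C₆H₄SO₃H (TsOH)) ≈ -2.8
PhCH(CH₃)–OPO(OH)₂ loses H₂PO₄⁻: pKₐ(H₃PO₄) ≈ 2.1
PhCH(CH₃)–OBz loses PhCOO⁻: pKₐ(C₆H₅COOH) ≈ 4.2

PhCH(CH₃)–N₂⁺ > PhCH(CH₃)–OTf > PhCH(CH₃)–OTs > PhCH(CH₃)–OPO(OH)₂ > PhCH(CH₃)–OBz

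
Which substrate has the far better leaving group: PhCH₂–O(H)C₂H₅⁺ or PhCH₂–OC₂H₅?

From PhCH₂–OC₂H₅ the departing group would be CH₃CH₂O⁻ (pKₐ(CH₃CH₂OH) ≈ 16). Strong base; alkoxides do not leave unassisted.
From PhCH₂–O(H)C₂H₅⁺ the leaving group is R'OH (pKₐ(R'OH₂⁺) ≈ -2.4). Neutral; leaves from a protonated ether (an oxonium ion, R–O(H)R'⁺).
(In practice PhCH₂–O(H)C₂H₅⁺ is made from PhCH₂–OC₂H₅ by protonation with concentrated HBr, allowing neutral ethanol, rather than ethoxide, to depart.)

PhCH₂–O(H)C₂H₅⁺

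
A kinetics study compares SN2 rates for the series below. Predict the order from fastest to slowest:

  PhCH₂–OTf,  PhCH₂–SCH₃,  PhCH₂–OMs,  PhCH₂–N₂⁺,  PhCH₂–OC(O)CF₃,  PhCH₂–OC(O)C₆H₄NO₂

PhCH₂–N₂⁺ > PhCH₂–OTf > PhCH₂–OMs > PhCH₂–OC(O)CF₃ > PhCH₂–OC(O)C₆H₄NO₂ > PhCH₂–SCH₃

With the same alkyl group throughout, only the leaving group differentiates the rates.
Leaving-group ability tracks the stability of the departed species; conjugate-acid pKₐ is the usual yardstick (lower pKₐ → better LG).
PhCH₂–N₂⁺ loses N₂: no meaningful conjugate acid; N₂ departs as an exceptionally stable neutral molecule
PhCH₂–OTf loses OTf⁻: pKₐ(CF₃SO₃H (triflic acid)) ≈ -14
PhCH₂–OMs loses OMs⁻: pKₐ(CH₃SO₃H (MsOH)) ≈ -1.9
PhCH₂–OC(O)CF₃ loses CF₃COO⁻: pKₐ(CF₃COOH) ≈ 0.2
PhCH₂–OC(O)C₆H₄NO₂ loses p-O₂N–C₆H₄–COO⁻: pKₐ(p-nitrobenzoic acid) ≈ 3.4
PhCH₂–SCH₃ loses RS⁻: pKₐ(RSH (a thiol)) ≈ 10.5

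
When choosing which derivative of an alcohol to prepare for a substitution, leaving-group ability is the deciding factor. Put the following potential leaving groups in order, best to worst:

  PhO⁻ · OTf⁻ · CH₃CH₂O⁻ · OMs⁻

The more stable X⁻ (or X) is on its own — i.e. the weaker a base it is — the better a leaving group it makes.
OTf⁻: pKₐ(CF₃SO₃H (triflic acid)) ≈ -14 — charge spread over three oxygens and a CF₃ group; the premier leaving group in synthesis
OMs⁻: pKₐ(CH₃SO₃H (MsOH)) ≈ -1.9 — resonance-delocalised alkanesulfonate
PhO⁻: pKₐ(C₆H₅OH (phenol)) ≈ 10
CH₃CH₂O⁻: pKₐ(CH₃CH₂OH) ≈ 16 — strong base; alkoxides do not leave unassisted

OTf⁻ > OMs⁻ > PhO⁻ > CH₃CH₂O⁻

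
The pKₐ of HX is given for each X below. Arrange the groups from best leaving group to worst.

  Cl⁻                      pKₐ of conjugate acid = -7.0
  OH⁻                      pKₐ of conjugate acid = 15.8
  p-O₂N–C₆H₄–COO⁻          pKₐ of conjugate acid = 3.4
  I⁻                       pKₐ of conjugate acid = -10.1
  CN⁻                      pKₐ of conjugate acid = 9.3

Lower conjugate-acid pKₐ ⇒ weaker base ⇒ better leaving group.
Sorting by the given values: I⁻ (-10.1), Cl⁻ (-7.0), p-O₂N–C₆H₄–COO⁻ (3.4), CN⁻ (9.3), OH⁻ (15.8).

I⁻ > Cl⁻ > p-O₂N–C₆H₄–COO⁻ > CN⁻ > OH⁻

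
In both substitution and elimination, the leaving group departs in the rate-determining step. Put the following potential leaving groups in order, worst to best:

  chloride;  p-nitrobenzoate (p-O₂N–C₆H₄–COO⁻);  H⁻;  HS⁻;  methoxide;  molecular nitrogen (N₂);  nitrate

H⁻ < methoxide < HS⁻ < p-nitrobenzoate (p-O₂N–C₆H₄–COO⁻) < nitrate < chloride < molecular nitrogen (N₂)

The more stable X⁻ (or X) is on its own — i.e. the weaker a base it is — the better a leaving group it makes.
molecular nitrogen (N₂): no meaningful conjugate acid; N₂ departs as an exceptionally stable neutral molecule
chloride: pKₐ(HCl) ≈ -7
nitrate: pKₐ(HNO₃) ≈ -1.3 — resonance-delocalised over three oxygens
p-nitrobenzoate (p-O₂N–C₆H₄–COO⁻): pKₐ(p-nitrobenzoic acid) ≈ 3.4 — electron-withdrawing nitro group stabilises the carboxylate
HS⁻: pKₐ(H₂S) ≈ 7 — larger and more polarisable than the oxygen analogue
methoxide: pKₐ(CH₃OH) ≈ 15.5
H⁻: pKₐ(H₂) ≈ 36 — extremely strong base; leaves only in special hydride-transfer contexts
Listed from poorest to best leaving group as asked.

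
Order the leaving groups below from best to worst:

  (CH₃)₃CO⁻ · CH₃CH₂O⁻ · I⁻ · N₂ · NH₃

N₂: no meaningful conjugate acid; N₂ departs as an exceptionally stable neutral molecule
I⁻: pKₐ(HI) ≈ -10 — large, highly polarisable; very weak base
NH₃: pKₐ(NH₄⁺) ≈ 9.2
CH₃CH₂O⁻: pKₐ(CH₃CH₂OH) ≈ 16 — strong base; alkoxides do not leave unassisted
(CH₃)₃CO⁻: pKₐ(t-BuOH) ≈ 18 — bulky, strongly basic alkoxide

N₂ > I⁻ > NH₃ > CH₃CH₂O⁻ > (CH₃)₃CO⁻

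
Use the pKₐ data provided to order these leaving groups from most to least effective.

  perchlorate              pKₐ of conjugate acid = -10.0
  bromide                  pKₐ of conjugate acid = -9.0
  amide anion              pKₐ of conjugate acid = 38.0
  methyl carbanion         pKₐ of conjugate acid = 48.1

Lower conjugate-acid pKₐ ⇒ weaker base ⇒ better leaving group.
Sorting by the given values: perchlorate (-10.0), bromide (-9.0), amide anion (38.0), methyl carbanion (48.1).

perchlorate > bromide > amide anion > methyl carbanion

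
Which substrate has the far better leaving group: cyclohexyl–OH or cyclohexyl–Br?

cyclohexyl–Br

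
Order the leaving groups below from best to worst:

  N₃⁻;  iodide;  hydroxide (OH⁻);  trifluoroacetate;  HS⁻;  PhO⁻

iodide > trifluoroacetate > N₃⁻ > HS⁻ > PhO⁻ > hydroxide (OH⁻)

iodide: pKₐ(HI) ≈ -10
trifluoroacetate: pKₐ(CF₃COOH) ≈ 0.2
N₃⁻: pKₐ(HN₃) ≈ 4.7 — linear, resonance-stabilised
HS⁻: pKₐ(H₂S) ≈ 7
PhO⁻: pKₐ(C₆H₅OH (phenol)) ≈ 10 — resonance into the ring helps, but still a poor LG
hydroxide (OH⁻): pKₐ(H₂O) ≈ 15.7 — strong base; essentially never leaves without prior activation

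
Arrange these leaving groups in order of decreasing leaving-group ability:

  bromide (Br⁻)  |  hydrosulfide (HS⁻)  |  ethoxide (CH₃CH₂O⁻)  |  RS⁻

Leaving-group ability tracks the stability of the departed species; conjugate-acid pKₐ is the usual yardstick (lower pKₐ → better LG).
bromide (Br⁻): pKₐ(HBr) ≈ -9
hydrosulfide (HS⁻): pKₐ(H₂S) ≈ 7 — larger and more polarisable than the oxygen analogue
RS⁻: pKₐ(RSH (a thiol)) ≈ 10.5
ethoxide (CH₃CH₂O⁻): pKₐ(CH₃CH₂OH) ≈ 16 — strong base; alkoxides do not leave unassisted

bromide (Br⁻) > hydrosulfide (HS⁻) > RS⁻ > ethoxide (CH₃CH₂O⁻)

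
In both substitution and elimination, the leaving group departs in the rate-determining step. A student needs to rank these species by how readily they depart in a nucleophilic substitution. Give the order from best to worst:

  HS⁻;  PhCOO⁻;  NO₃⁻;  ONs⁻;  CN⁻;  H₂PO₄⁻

The more stable X⁻ (or X) is on its own — i.e. the weaker a base it is — the better a leaving group it makes.
ONs⁻: pKₐ(p-O₂NC₆H₄SO₃H) ≈ -3.5
NO₃⁻: pKₐ(HNO₃) ≈ -1.3
H₂PO₄⁻: pKₐ(H₃PO₄) ≈ 2.1
PhCOO⁻: pKₐ(C₆H₅COOH) ≈ 4.2
HS⁻: pKₐ(H₂S) ≈ 7
CN⁻: pKₐ(HCN) ≈ 9.2

ONs⁻ > NO₃⁻ > H₂PO₄⁻ > PhCOO⁻ > HS⁻ > CN⁻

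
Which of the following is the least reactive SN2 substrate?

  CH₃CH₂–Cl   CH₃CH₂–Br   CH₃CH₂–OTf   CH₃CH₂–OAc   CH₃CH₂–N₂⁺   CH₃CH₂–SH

CH₃CH₂–SH

Same R in every case — rank the leaving groups.
A good leaving group is a weak base: the lower the pKₐ of its conjugate acid, the more readily it departs.
CH₃CH₂–N₂⁺ loses N₂: no meaningful conjugate acid; N₂ departs as an exceptionally stable neutral molecule
CH₃CH₂–OTf loses OTf⁻: pKₐ(CF₃SO₃H (triflic acid)) ≈ -14
CH₃CH₂–Br loses Br⁻: pKₐ(HBr) ≈ -9
CH₃CH₂–Cl loses Cl⁻: pKₐ(HCl) ≈ -7
CH₃CH₂–OAc loses AcO⁻: pKₐ(CH₃COOH) ≈ 4.8
CH₃CH₂–SH loses HS⁻: pKₐ(H₂S) ≈ 7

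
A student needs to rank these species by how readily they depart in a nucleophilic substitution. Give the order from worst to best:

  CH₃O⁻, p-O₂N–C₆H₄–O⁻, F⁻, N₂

CH₃O⁻ < p-O₂N–C₆H₄–O⁻ < F⁻ < N₂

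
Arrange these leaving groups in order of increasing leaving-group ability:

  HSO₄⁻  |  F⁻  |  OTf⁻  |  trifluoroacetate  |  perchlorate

The more stable X⁻ (or X) is on its own — i.e. the weaker a base it is — the better a leaving group it makes.
OTf⁻: pKₐ(CF₃SO₃H (triflic acid)) ≈ -14 — charge spread over three oxygens and a CF₃ group; the premier leaving group in synthesis
perchlorate: pKₐ(HClO₄) ≈ -10 — extremely weak base; rarely used for safety reasons
HSO₄⁻: pKₐ(H₂SO₄) ≈ -3
trifluoroacetate: pKₐ(CF₃COOH) ≈ 0.2 — strongly electron-withdrawing CF₃ stabilises the carboxylate
F⁻: pKₐ(HF) ≈ 3.2
Listed from poorest to best leaving group as asked.

F⁻ < trifluoroacetate < HSO₄⁻ < perchlorate < OTf⁻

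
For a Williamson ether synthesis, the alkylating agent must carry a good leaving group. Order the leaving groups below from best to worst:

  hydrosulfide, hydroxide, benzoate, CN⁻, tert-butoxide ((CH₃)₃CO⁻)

A good leaving group is a weak base: the lower the pKₐ of its conjugate acid, the more readily it departs.
benzoate: pKₐ(C₆H₅COOH) ≈ 4.2
hydrosulfide: pKₐ(H₂S) ≈ 7
CN⁻: pKₐ(HCN) ≈ 9.2
hydroxide: pKₐ(H₂O) ≈ 15.7
tert-butoxide ((CH₃)₃CO⁻): pKₐ(t-BuOH) ≈ 18

benzoate > hydrosulfide > CN⁻ > hydroxide > tert-butoxide ((CH₃)₃CO⁻)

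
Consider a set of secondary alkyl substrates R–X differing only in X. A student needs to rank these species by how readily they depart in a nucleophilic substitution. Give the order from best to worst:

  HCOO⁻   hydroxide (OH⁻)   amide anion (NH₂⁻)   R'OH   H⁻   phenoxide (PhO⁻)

Leaving-group ability tracks the stability of the departed species; conjugate-acid pKₐ is the usual yardstick (lower pKₐ → better LG).
R'OH: pKₐ(R'OH₂⁺) ≈ -2.4
HCOO⁻: pKₐ(HCOOH) ≈ 3.8 — resonance-stabilised carboxylate
phenoxide (PhO⁻): pKₐ(C₆H₅OH (phenol)) ≈ 10
hydroxide (OH⁻): pKₐ(H₂O) ≈ 15.7
H⁻: pKₐ(H₂) ≈ 36
amide anion (NH₂⁻): pKₐ(NH₃) ≈ 38 — extremely strong base; never a leaving group

R'OH > HCOO⁻ > phenoxide (PhO⁻) > hydroxide (OH⁻) > H⁻ > amide anion (NH₂⁻)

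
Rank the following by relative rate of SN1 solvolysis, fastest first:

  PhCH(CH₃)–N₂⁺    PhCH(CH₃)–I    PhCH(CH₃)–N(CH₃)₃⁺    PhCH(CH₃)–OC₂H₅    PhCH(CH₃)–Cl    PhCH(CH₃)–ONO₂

Same R in every case — rank the leaving groups.
A good leaving group is a weak base: the lower the pKₐ of its conjugate acid, the more readily it departs.
PhCH(CH₃)–N₂⁺ loses N₂: no meaningful conjugate acid; N₂ departs as an exceptionally stable neutral molecule
PhCH(CH₃)–I loses I⁻: pKₐ(HI) ≈ -10
PhCH(CH₃)–Cl loses Cl⁻: pKₐ(HCl) ≈ -7
PhCH(CH₃)–ONO₂ loses NO₃⁻: pKₐ(HNO₃) ≈ -1.3
PhCH(CH₃)–N(CH₃)₃⁺ loses NR'₃: pKₐ(R'₃NH⁺) ≈ 10.7
PhCH(CH₃)–OC₂H₅ loses CH₃CH₂O⁻: pKₐ(CH₃CH₂OH) ≈ 16

PhCH(CH₃)–N₂⁺ > PhCH(CH₃)–I > PhCH(CH₃)–Cl > PhCH(CH₃)–ONO₂ > PhCH(CH₃)–N(CH₃)₃⁺ > PhCH(CH₃)–OC₂H₅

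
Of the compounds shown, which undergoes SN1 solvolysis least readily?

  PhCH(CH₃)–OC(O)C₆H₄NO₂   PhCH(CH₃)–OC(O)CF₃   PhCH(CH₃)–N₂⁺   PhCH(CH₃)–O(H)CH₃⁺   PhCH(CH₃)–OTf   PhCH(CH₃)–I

With the same alkyl group throughout, only the leaving group differentiates the rates.
A good leaving group is a weak base: the lower the pKₐ of its conjugate acid, the more readily it departs.
PhCH(CH₃)–N₂⁺ loses N₂: no meaningful conjugate acid; N₂ departs as an exceptionally stable neutral molecule
PhCH(CH₃)–OTf loses OTf⁻: pKₐ(CF₃SO₃H (triflic acid)) ≈ -14
PhCH(CH₃)–I loses I⁻: pKₐ(HI) ≈ -10
PhCH(CH₃)–O(H)CH₃⁺ loses R'OH: pKₐ(R'OH₂⁺) ≈ -2.4
PhCH(CH₃)–OC(O)CF₃ loses CF₃COO⁻: pKₐ(CF₃COOH) ≈ 0.2
PhCH(CH₃)–OC(O)C₆H₄NO₂ loses p-O₂N–C₆H₄–COO⁻: pKₐ(p-nitrobenzoic acid) ≈ 3.4

PhCH(CH₃)–OC(O)C₆H₄NO₂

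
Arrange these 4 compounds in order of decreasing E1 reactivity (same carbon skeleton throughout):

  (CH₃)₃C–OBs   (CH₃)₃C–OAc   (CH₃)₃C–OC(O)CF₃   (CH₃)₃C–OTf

With the same alkyl group throughout, only the leaving group differentiates the rates.
The more stable X⁻ (or X) is on its own — i.e. the weaker a base it is — the better a leaving group it makes.
(CH₃)₃C–OTf loses OTf⁻: pKₐ(CF₃SO₃H (triflic acid)) ≈ -14
(CH₃)₃C–OBs loses OBs⁻: pKₐ(p-BrC₆H₄SO₃H) ≈ -2.8
(CH₃)₃C–OC(O)CF₃ loses CF₃COO⁻: pKₐ(CF₃COOH) ≈ 0.2
(CH₃)₃C–OAc loses AcO⁻: pKₐ(CH₃COOH) ≈ 4.8

(CH₃)₃C–OTf > (CH₃)₃C–OBs > (CH₃)₃C–OC(O)CF₃ > (CH₃)₃C–OAc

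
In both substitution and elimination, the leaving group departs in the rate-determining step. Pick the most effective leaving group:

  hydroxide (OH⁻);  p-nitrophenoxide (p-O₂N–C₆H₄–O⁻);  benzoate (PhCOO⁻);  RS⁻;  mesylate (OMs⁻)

Leaving-group ability tracks the stability of the departed species; conjugate-acid pKₐ is the usual yardstick (lower pKₐ → better LG).
mesylate (OMs⁻): pKₐ(CH₃SO₃H (MsOH)) ≈ -1.9
benzoate (PhCOO⁻): pKₐ(C₆H₅COOH) ≈ 4.2
p-nitrophenoxide (p-O₂N–C₆H₄–O⁻): pKₐ(p-nitrophenol) ≈ 7.2
RS⁻: pKₐ(RSH (a thiol)) ≈ 10.5
hydroxide (OH⁻): pKₐ(H₂O) ≈ 15.7

mesylate (OMs⁻)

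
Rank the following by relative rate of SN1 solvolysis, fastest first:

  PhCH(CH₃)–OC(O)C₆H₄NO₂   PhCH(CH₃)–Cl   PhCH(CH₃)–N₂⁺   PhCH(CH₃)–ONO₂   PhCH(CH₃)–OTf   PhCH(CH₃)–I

Identical carbon frameworks mean the comparison reduces to leaving-group quality.
A good leaving group is a weak base: the lower the pKₐ of its conjugate acid, the more readily it departs.
PhCH(CH₃)–N₂⁺ loses N₂: no meaningful conjugate acid; N₂ departs as an exceptionally stable neutral molecule
PhCH(CH₃)–OTf loses OTf⁻: pKₐ(CF₃SO₃H (triflic acid)) ≈ -14
PhCH(CH₃)–I loses I⁻: pKₐ(HI) ≈ -10
PhCH(CH₃)–Cl loses Cl⁻: pKₐ(HCl) ≈ -7
PhCH(CH₃)–ONO₂ loses NO₃⁻: pKₐ(HNO₃) ≈ -1.3
PhCH(CH₃)–OC(O)C₆H₄NO₂ loses p-O₂N–C₆H₄–COO⁻: pKₐ(p-nitrobenzoic acid) ≈ 3.4

PhCH(CH₃)–N₂⁺ > PhCH(CH₃)–OTf > PhCH(CH₃)–I > PhCH(CH₃)–Cl > PhCH(CH₃)–ONO₂ > PhCH(CH₃)–OC(O)C₆H₄NO₂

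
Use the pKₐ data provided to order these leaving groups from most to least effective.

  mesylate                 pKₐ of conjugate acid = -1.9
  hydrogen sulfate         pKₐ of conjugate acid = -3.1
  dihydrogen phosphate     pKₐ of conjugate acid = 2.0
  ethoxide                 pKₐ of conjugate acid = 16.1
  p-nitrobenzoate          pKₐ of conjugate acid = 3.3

hydrogen sulfate > mesylate > dihydrogen phosphate > p-nitrobenzoate > ethoxide

Lower conjugate-acid pKₐ ⇒ weaker base ⇒ better leaving group.
Sorting by the given values: hydrogen sulfate (-3.1), mesylate (-1.9), dihydrogen phosphate (2.0), p-nitrobenzoate (3.3), ethoxide (16.1).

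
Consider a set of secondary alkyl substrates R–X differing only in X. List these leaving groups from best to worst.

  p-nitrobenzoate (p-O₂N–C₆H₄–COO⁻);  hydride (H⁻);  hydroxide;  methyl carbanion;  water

Rank by basicity of the departing species: weakest base leaves most easily.
water: pKₐ(H₃O⁺) ≈ -1.7 — neutral; leaves from a protonated alcohol (R–OH₂⁺)
p-nitrobenzoate (p-O₂N–C₆H₄–COO⁻): pKₐ(p-nitrobenzoic acid) ≈ 3.4 — electron-withdrawing nitro group stabilises the carboxylate
hydroxide: pKₐ(H₂O) ≈ 15.7 — strong base; essentially never leaves without prior activation
hydride (H⁻): pKₐ(H₂) ≈ 36 — extremely strong base; leaves only in special hydride-transfer contexts
methyl carbanion: pKₐ(CH₄) ≈ 48

water > p-nitrobenzoate (p-O₂N–C₆H₄–COO⁻) > hydroxide > hydride (H⁻) > methyl carbanion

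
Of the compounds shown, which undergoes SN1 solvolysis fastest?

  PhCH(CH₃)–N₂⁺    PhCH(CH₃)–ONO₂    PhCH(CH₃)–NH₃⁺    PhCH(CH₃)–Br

PhCH(CH₃)–N₂⁺

With the same alkyl group throughout, only the leaving group differentiates the rates.
Leaving-group ability tracks the stability of the departed species; conjugate-acid pKₐ is the usual yardstick (lower pKₐ → better LG).
PhCH(CH₃)–N₂⁺ loses N₂: no meaningful conjugate acid; N₂ departs as an exceptionally stable neutral molecule
PhCH(CH₃)–Br loses Br⁻: pKₐ(HBr) ≈ -9
PhCH(CH₃)–ONO₂ loses NO₃⁻: pKₐ(HNO₃) ≈ -1.3
PhCH(CH₃)–NH₃⁺ loses NH₃: pKₐ(NH₄⁺) ≈ 9.2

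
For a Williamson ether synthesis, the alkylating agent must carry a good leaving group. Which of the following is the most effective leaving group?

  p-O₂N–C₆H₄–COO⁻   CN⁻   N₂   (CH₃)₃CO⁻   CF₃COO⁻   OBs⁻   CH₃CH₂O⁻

N₂

N₂: no meaningful conjugate acid; N₂ departs as an exceptionally stable neutral molecule
OBs⁻: pKₐ(p-BrC₆H₄SO₃H) ≈ -2.8
CF₃COO⁻: pKₐ(CF₃COOH) ≈ 0.2
p-O₂N–C₆H₄–COO⁻: pKₐ(p-nitrobenzoic acid) ≈ 3.4
CN⁻: pKₐ(HCN) ≈ 9.2
CH₃CH₂O⁻: pKₐ(CH₃CH₂OH) ≈ 16
(CH₃)₃CO⁻: pKₐ(t-BuOH) ≈ 18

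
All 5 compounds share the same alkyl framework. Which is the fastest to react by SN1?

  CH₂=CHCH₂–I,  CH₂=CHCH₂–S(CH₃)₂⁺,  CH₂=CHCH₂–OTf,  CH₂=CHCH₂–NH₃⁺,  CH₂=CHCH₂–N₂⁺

CH₂=CHCH₂–N₂⁺

Identical carbon frameworks mean the comparison reduces to leaving-group quality.
The more stable X⁻ (or X) is on its own — i.e. the weaker a base it is — the better a leaving group it makes.
CH₂=CHCH₂–N₂⁺ loses N₂: no meaningful conjugate acid; N₂ departs as an exceptionally stable neutral molecule
CH₂=CHCH₂–OTf loses OTf⁻: pKₐ(CF₃SO₃H (triflic acid)) ≈ -14
CH₂=CHCH₂–I loses I⁻: pKₐ(HI) ≈ -10
CH₂=CHCH₂–S(CH₃)₂⁺ loses SR'₂: pKₐ(R'₂SH⁺) ≈ -7
CH₂=CHCH₂–NH₃⁺ loses NH₃: pKₐ(NH₄⁺) ≈ 9.2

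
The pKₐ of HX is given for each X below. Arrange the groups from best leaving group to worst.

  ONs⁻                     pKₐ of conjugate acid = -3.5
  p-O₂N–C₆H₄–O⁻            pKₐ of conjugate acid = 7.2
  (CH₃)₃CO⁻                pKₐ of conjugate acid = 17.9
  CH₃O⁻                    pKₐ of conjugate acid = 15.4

ONs⁻ > p-O₂N–C₆H₄–O⁻ > CH₃O⁻ > (CH₃)₃CO⁻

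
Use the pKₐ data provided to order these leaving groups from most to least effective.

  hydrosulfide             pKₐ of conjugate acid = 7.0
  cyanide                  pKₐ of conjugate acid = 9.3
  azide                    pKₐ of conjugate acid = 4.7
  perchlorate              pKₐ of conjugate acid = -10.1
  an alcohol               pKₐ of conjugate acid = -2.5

perchlorate > an alcohol > azide > hydrosulfide > cyanide

Lower conjugate-acid pKₐ ⇒ weaker base ⇒ better leaving group.
Sorting by the given values: perchlorate (-10.1), an alcohol (-2.5), azide (4.7), hydrosulfide (7.0), cyanide (9.3).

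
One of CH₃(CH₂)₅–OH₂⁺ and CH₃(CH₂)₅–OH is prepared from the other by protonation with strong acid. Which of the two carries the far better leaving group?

From CH₃(CH₂)₅–OH the departing group would be OH⁻ (pKₐ(H₂O) ≈ 15.7). Strong base; essentially never leaves without prior activation.
From CH₃(CH₂)₅–OH₂⁺ the leaving group is H₂O (pKₐ(H₃O⁺) ≈ -1.7). Neutral; leaves from a protonated alcohol (R–OH₂⁺).
Protonation with strong acid works by converting the leaving group from hydroxide to neutral water, making CH₃(CH₂)₅–OH₂⁺ enormously more reactive.

CH₃(CH₂)₅–OH₂⁺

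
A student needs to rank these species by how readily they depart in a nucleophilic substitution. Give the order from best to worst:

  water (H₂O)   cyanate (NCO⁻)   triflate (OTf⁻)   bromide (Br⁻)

triflate (OTf⁻): pKₐ(CF₃SO₃H (triflic acid)) ≈ -14
bromide (Br⁻): pKₐ(HBr) ≈ -9
water (H₂O): pKₐ(H₃O⁺) ≈ -1.7
cyanate (NCO⁻): pKₐ(HOCN) ≈ 3.5

triflate (OTf⁻) > bromide (Br⁻) > water (H₂O) > cyanate (NCO⁻)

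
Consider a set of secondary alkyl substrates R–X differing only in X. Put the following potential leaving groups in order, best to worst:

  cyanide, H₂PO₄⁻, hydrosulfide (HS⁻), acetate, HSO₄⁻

HSO₄⁻: pKₐ(H₂SO₄) ≈ -3
H₂PO₄⁻: pKₐ(H₃PO₄) ≈ 2.1
acetate: pKₐ(CH₃COOH) ≈ 4.8
hydrosulfide (HS⁻): pKₐ(H₂S) ≈ 7
cyanide: pKₐ(HCN) ≈ 9.2

HSO₄⁻ > H₂PO₄⁻ > acetate > hydrosulfide (HS⁻) > cyanide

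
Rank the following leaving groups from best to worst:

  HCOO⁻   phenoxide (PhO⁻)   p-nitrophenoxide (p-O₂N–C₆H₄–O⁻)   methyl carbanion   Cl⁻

The more stable X⁻ (or X) is on its own — i.e. the weaker a base it is — the better a leaving group it makes.
Cl⁻: pKₐ(HCl) ≈ -7
HCOO⁻: pKₐ(HCOOH) ≈ 3.8 — resonance-stabilised carboxylate
p-nitrophenoxide (p-O₂N–C₆H₄–O⁻): pKₐ(p-nitrophenol) ≈ 7.2 — nitro group delocalises the charge; the classic chromogenic LG
phenoxide (PhO⁻): pKₐ(C₆H₅OH (phenol)) ≈ 10 — resonance into the ring helps, but still a poor LG
methyl carbanion: pKₐ(CH₄) ≈ 48 — unstabilised carbanion; the worst conceivable leaving group

Cl⁻ > HCOO⁻ > p-nitrophenoxide (p-O₂N–C₆H₄–O⁻) > phenoxide (PhO⁻) > methyl carbanion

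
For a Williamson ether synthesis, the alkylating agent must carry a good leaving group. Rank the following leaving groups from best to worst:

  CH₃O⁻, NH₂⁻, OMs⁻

The more stable X⁻ (or X) is on its own — i.e. the weaker a base it is — the better a leaving group it makes.
OMs⁻: pKₐ(CH₃SO₃H (MsOH)) ≈ -1.9
CH₃O⁻: pKₐ(CH₃OH) ≈ 15.5
NH₂⁻: pKₐ(NH₃) ≈ 38

OMs⁻ > CH₃O⁻ > NH₂⁻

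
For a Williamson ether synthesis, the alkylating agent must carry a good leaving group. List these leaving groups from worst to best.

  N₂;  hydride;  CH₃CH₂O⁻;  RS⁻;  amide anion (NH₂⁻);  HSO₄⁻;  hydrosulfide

The more stable X⁻ (or X) is on its own — i.e. the weaker a base it is — the better a leaving group it makes.
N₂: no meaningful conjugate acid; N₂ departs as an exceptionally stable neutral molecule
HSO₄⁻: pKₐ(H₂SO₄) ≈ -3 — conjugate base of a strong mineral acid
hydrosulfide: pKₐ(H₂S) ≈ 7 — larger and more polarisable than the oxygen analogue
RS⁻: pKₐ(RSH (a thiol)) ≈ 10.5 — moderately basic; rarely leaves without activation
CH₃CH₂O⁻: pKₐ(CH₃CH₂OH) ≈ 16
hydride: pKₐ(H₂) ≈ 36 — extremely strong base; leaves only in special hydride-transfer contexts
amide anion (NH₂⁻): pKₐ(NH₃) ≈ 38 — extremely strong base; never a leaving group
Reversing gives the worst-to-best order requested.

amide anion (NH₂⁻) < hydride < CH₃CH₂O⁻ < RS⁻ < hydrosulfide < HSO₄⁻ < N₂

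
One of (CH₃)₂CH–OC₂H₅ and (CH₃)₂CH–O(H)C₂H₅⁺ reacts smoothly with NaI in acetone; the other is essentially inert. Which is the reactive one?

From (CH₃)₂CH–OC₂H₅ the departing group would be CH₃CH₂O⁻ (pKₐ(CH₃CH₂OH) ≈ 16). Strong base; alkoxides do not leave unassisted.
From (CH₃)₂CH–O(H)C₂H₅⁺ the leaving group is R'OH (pKₐ(R'OH₂⁺) ≈ -2.4). Neutral; leaves from a protonated ether (an oxonium ion, R–O(H)R'⁺).
(In practice (CH₃)₂CH–O(H)C₂H₅⁺ is made from (CH₃)₂CH–OC₂H₅ by protonation with concentrated HBr, allowing neutral ethanol, rather than ethoxide, to depart.)

(CH₃)₂CH–O(H)C₂H₅⁺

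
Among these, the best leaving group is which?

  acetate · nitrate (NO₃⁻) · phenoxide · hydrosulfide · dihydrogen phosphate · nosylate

Leaving-group ability tracks the stability of the departed species; conjugate-acid pKₐ is the usual yardstick (lower pKₐ → better LG).
nosylate: pKₐ(p-O₂NC₆H₄SO₃H) ≈ -3.5
nitrate (NO₃⁻): pKₐ(HNO₃) ≈ -1.3
dihydrogen phosphate: pKₐ(H₃PO₄) ≈ 2.1
acetate: pKₐ(CH₃COOH) ≈ 4.8
hydrosulfide: pKₐ(H₂S) ≈ 7
phenoxide: pKₐ(C₆H₅OH (phenol)) ≈ 10

nosylate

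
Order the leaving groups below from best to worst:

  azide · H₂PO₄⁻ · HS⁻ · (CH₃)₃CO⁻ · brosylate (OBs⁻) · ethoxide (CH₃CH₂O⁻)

brosylate (OBs⁻): pKₐ(p-BrC₆H₄SO₃H) ≈ -2.8
H₂PO₄⁻: pKₐ(H₃PO₄) ≈ 2.1
azide: pKₐ(HN₃) ≈ 4.7
HS⁻: pKₐ(H₂S) ≈ 7
ethoxide (CH₃CH₂O⁻): pKₐ(CH₃CH₂OH) ≈ 16
(CH₃)₃CO⁻: pKₐ(t-BuOH) ≈ 18

brosylate (OBs⁻) > H₂PO₄⁻ > azide > HS⁻ > ethoxide (CH₃CH₂O⁻) > (CH₃)₃CO⁻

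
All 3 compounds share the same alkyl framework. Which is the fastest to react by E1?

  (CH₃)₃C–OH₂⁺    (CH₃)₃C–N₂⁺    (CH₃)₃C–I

(CH₃)₃C–N₂⁺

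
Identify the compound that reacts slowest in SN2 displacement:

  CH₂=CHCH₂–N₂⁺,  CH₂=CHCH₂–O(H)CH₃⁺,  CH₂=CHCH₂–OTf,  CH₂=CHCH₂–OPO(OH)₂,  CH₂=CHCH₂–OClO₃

CH₂=CHCH₂–OPO(OH)₂

With the same alkyl group throughout, only the leaving group differentiates the rates.
Leaving-group ability tracks the stability of the departed species; conjugate-acid pKₐ is the usual yardstick (lower pKₐ → better LG).
CH₂=CHCH₂–N₂⁺ loses N₂: no meaningful conjugate acid; N₂ departs as an exceptionally stable neutral molecule
CH₂=CHCH₂–OTf loses OTf⁻: pKₐ(CF₃SO₃H (triflic acid)) ≈ -14
CH₂=CHCH₂–OClO₃ loses ClO₄⁻: pKₐ(HClO₄) ≈ -10
CH₂=CHCH₂–O(H)CH₃⁺ loses R'OH: pKₐ(R'OH₂⁺) ≈ -2.4
CH₂=CHCH₂–OPO(OH)₂ loses H₂PO₄⁻: pKₐ(H₃PO₄) ≈ 2.1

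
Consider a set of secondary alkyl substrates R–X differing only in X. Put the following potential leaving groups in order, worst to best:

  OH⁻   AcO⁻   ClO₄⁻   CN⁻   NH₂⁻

NH₂⁻ < OH⁻ < CN⁻ < AcO⁻ < ClO₄⁻

ClO₄⁻: pKₐ(HClO₄) ≈ -10 — extremely weak base; rarely used for safety reasons
AcO⁻: pKₐ(CH₃COOH) ≈ 4.8 — resonance-stabilised but still a weak base
CN⁻: pKₐ(HCN) ≈ 9.2 — sp carbon stabilises the charge somewhat, but still a poor LG
OH⁻: pKₐ(H₂O) ≈ 15.7
NH₂⁻: pKₐ(NH₃) ≈ 38 — extremely strong base; never a leaving group
Reversing gives the worst-to-best order requested.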